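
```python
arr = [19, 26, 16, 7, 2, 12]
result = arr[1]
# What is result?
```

Trace:
`arr = [19, 26, 16, 7, 2, 12]` → arr = [19, 26, 16, 7, 2, 12]
`result = arr[1]` → result = 26
So result = 26

Answer: 26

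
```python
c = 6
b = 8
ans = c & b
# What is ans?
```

Trace:
`c = 6` → c = 6
`b = 8` → b = 8
`ans = c & b` → ans = 0
So ans = 0

Answer: 0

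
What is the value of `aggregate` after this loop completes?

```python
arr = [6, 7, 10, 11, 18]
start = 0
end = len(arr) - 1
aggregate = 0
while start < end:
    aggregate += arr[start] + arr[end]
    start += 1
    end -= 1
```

Sum of pairs from ends
`aggregate` takes the values: 0 → 24 → 42

Answer: 42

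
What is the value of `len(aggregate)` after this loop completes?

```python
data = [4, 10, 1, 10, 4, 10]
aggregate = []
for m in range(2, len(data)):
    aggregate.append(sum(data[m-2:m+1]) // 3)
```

Number of 3-element averages
`aggregate` takes the values: [] → [5] → [5, 7] → [5, 7, 5] → [5, 7, 5, 8]
So `len(aggregate)` = 4

Answer: 4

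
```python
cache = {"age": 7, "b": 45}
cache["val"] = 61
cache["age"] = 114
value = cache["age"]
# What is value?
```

Trace:
`cache = {"age": 7, "b": 45}` → cache = {'age': 7, 'b': 45}
`cache["val"] = 61` → cache = {'age': 7, 'b': 45, 'val': 61}
`cache["age"] = 114` → cache = {'age': 114, 'b': 45, 'val': 61}
`value = cache["age"]` → value = 114
So value = 114

Answer: 114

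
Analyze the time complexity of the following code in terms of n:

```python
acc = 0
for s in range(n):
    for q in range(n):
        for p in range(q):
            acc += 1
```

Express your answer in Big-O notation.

Each loop level contributes: n × n × n. Multiplying the contributions gives O(n^3).

Answer: O(n^3)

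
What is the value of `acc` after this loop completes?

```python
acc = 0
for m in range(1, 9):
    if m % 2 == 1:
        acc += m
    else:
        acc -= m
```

Add odd, subtract even
`acc` takes the values: 0 → 1 → -1 → 2 → -2 → 3 → -3 → 4 → -4

Answer: -4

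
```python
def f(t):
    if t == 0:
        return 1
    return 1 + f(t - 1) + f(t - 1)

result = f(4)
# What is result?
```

f(t) = 1 + 2·f(t-1), f(0)=1. Closed form: (1+1)·2^4 - 1 = 31.

Answer: 31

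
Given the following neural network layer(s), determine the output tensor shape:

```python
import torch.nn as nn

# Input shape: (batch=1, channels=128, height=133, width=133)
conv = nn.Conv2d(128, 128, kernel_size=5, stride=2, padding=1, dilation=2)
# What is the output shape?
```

Input: (1, 128, 133, 133) -> Output: (1, 128, 64, 64)

Answer: (1, 128, 64, 64)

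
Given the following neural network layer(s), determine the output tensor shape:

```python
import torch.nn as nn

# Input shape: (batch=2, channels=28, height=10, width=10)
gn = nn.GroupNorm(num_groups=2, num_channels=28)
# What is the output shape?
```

Input: (2, 28, 10, 10) -> Output: (2, 28, 10, 10)

Answer: (2, 28, 10, 10)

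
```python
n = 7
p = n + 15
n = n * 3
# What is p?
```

Trace:
`n = 7` → n = 7
`p = n + 15` → p = 22
`n = n * 3` → n = 21
So p = 22

Answer: 22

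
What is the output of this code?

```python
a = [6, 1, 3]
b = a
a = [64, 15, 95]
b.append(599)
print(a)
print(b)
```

Key concept: rebinding vs mutation: a is rebound to a new list, b still points at the original.
Step by step:
`a = [6, 1, 3]` → a = [6, 1, 3]
`b = a` → b = [6, 1, 3] (same object as a)
`a = [64, 15, 95]` → a = [64, 15, 95]
`b.append(599)` → b = [6, 1, 3, 599]
`print(a)` → prints [64, 15, 95]
`print(b)` → prints [6, 1, 3, 599]

Answer:
[64, 15, 95]
[6, 1, 3, 599]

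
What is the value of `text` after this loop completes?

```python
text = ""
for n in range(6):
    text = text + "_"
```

Repeat '_' 6 times
`text` takes the values: "" → "_" → "__" → "___" → "____" → "_____" → "______"

Answer: "______"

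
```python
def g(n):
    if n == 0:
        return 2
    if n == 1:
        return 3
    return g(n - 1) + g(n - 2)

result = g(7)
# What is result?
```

Build up from base cases: g(0)=2, g(1)=3, g(2)=5, g(3)=8, g(4)=13, g(5)=21, g(6)=34, ..., g(7)=55

Answer: 55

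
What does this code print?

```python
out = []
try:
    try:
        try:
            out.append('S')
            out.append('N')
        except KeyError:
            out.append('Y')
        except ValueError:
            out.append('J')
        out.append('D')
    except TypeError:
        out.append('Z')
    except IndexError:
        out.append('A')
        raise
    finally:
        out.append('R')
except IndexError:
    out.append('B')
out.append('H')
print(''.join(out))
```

Execution trace: 'S' (inner try body) → 'N' (inner try body, no exception) → 'D' (try body, no exception) → 'R' (finally) → 'H' (after the try/except). Output: SNDRH

Answer: SNDRH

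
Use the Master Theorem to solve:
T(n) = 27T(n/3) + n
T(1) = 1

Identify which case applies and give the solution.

a=27, b=3, f(n)=n. log_3(27) = 3. Since c=1 < 3, Case 1 applies: T(n) = Θ(n^log_b(a)) = O(n^3).

Answer: O(n^3) - Case 1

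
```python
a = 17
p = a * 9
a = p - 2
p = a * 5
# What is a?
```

Trace:
`a = 17` → a = 17
`p = a * 9` → p = 153
`a = p - 2` → a = 151
`p = a * 5` → p = 755
So a = 151

Answer: 151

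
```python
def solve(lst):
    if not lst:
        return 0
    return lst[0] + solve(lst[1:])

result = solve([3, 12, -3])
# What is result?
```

3 + 12 + (-3) + 0 = 12

Answer: 12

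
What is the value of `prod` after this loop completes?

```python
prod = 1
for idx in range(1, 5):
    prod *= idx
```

4! = 24
`prod` takes the values: 1 → 2 → 6 → 24

Answer: 24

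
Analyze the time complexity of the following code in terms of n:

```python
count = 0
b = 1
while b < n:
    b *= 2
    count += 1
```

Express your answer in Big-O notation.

Each loop level contributes: log n. Multiplying the contributions gives O(log n).

Answer: O(log n)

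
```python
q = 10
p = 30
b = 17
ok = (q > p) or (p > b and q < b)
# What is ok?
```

Trace:
`q = 10` → q = 10
`p = 30` → p = 30
`b = 17` → b = 17
`ok = (q > p) or (p > b and q < b)` → ok = True
So ok = True

Answer: True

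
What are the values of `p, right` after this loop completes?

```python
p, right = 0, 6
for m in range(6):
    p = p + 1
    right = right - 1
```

p goes 0→6, right goes 6→0
`p, right` takes the values: (0, 6) → (1, 6) → (1, 5) → (2, 5) → (2, 4) → (3, 4) → (3, 3) → (4, 3) → (4, 2) → (5, 2) → (5, 1) → (6, 1) → (6, 0)

Answer: 6, 0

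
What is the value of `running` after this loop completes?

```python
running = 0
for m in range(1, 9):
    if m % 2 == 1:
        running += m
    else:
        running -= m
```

Add odd, subtract even
`running` takes the values: 0 → 1 → -1 → 2 → -2 → 3 → -3 → 4 → -4

Answer: -4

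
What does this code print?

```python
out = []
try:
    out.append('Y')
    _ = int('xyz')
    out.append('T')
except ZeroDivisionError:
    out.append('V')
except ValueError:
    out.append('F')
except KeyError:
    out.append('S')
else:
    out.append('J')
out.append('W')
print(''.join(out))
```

Execution trace: 'Y' (try body) → 'F' (except ValueError) → 'W' (after the try/except). Output: YFW

Answer: YFW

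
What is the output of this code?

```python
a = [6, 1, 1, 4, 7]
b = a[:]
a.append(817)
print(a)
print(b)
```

Key concept: slice [:] creates copy.
Step by step:
`a = [6, 1, 1, 4, 7]` → a = [6, 1, 1, 4, 7]
`b = a[:]` → b = [6, 1, 1, 4, 7]
`a.append(817)` → a = [6, 1, 1, 4, 7, 817]
`print(a)` → prints [6, 1, 1, 4, 7, 817]
`print(b)` → prints [6, 1, 1, 4, 7]

Answer:
[6, 1, 1, 4, 7, 817]
[6, 1, 1, 4, 7]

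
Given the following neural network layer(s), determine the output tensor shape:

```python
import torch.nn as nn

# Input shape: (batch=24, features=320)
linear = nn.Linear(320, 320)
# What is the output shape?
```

Input: (24, 320) -> Output: (24, 320)

Answer: (24, 320)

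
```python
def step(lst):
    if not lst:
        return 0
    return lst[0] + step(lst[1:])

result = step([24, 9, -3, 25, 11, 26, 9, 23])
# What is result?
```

24 + 9 + (-3) + 25 + 11 + 26 + 9 + 23 + 0 = 124

Answer: 124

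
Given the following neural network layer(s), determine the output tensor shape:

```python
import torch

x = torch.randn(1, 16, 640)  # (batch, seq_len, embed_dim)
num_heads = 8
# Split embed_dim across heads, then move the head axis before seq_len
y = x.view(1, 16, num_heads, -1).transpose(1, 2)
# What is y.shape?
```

Input: (1, 16, 640) -> head_dim = 640 // 8 = 80; after view: (1, 16, 8, 80) -> after transpose(1, 2): (1, 8, 16, 80) -> Output: (1, 8, 16, 80)

Answer: (1, 8, 16, 80)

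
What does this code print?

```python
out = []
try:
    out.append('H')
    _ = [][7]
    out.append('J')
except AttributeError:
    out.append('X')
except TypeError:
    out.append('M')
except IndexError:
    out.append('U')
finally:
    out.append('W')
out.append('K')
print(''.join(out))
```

Execution trace: 'H' (try body) → 'U' (except IndexError) → 'W' (finally) → 'K' (after the try/except). Output: HUWK

Answer: HUWK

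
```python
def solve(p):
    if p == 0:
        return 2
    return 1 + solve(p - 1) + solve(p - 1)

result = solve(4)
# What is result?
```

solve(p) = 1 + 2·solve(p-1), solve(0)=2. Closed form: (2+1)·2^4 - 1 = 47.

Answer: 47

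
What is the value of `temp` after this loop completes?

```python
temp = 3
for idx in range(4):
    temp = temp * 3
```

Multiply by 3, 4 times: 3 * 3^4 = 243
`temp` takes the values: 3 → 9 → 27 → 81 → 243

Answer: 243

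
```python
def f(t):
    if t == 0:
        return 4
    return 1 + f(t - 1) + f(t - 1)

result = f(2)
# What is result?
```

f(t) = 1 + 2·f(t-1), f(0)=4. Closed form: (4+1)·2^2 - 1 = 19.

Answer: 19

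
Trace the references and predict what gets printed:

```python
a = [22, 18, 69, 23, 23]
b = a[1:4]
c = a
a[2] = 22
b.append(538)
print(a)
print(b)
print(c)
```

Key concept: slice vs alias.
Step by step:
`a = [22, 18, 69, 23, 23]` → a = [22, 18, 69, 23, 23]
`b = a[1:4]` → b = [18, 69, 23]
`c = a` → c = [22, 18, 69, 23, 23] (same object as a)
`a[2] = 22` → a = [22, 18, 22, 23, 23] (same object as c); c = [22, 18, 22, 23, 23] (same object as a)
`b.append(538)` → b = [18, 69, 23, 538]
`print(a)` → prints [22, 18, 22, 23, 23]
`print(b)` → prints [18, 69, 23, 538]
`print(c)` → prints [22, 18, 22, 23, 23]

Answer:
[22, 18, 22, 23, 23]
[18, 69, 23, 538]
[22, 18, 22, 23, 23]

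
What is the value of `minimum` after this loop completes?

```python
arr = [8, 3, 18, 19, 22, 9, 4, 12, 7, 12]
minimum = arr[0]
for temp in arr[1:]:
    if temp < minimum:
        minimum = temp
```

Minimum of [8, 3, 18, 19, 22, 9, 4, 12, 7, 12]
`minimum` takes the values: 8 → 3

Answer: 3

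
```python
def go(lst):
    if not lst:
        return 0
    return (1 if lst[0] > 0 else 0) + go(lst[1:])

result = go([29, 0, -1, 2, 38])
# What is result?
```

Count of positive elements in [29, 0, -1, 2, 38] = 3

Answer: 3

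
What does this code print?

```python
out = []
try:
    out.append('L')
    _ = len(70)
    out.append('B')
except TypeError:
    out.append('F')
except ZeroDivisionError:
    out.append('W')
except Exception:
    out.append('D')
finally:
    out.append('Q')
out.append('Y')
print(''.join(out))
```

Execution trace: 'L' (try body) → 'F' (except TypeError) → 'Q' (finally) → 'Y' (after the try/except). Output: LFQY

Answer: LFQY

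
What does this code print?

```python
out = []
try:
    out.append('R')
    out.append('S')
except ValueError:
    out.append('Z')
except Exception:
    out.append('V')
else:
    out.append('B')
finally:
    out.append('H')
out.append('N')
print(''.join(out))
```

Execution trace: 'R' (try body) → 'S' (try body, no exception) → 'B' (else) → 'H' (finally) → 'N' (after the try/except). Output: RSBHN

Answer: RSBHN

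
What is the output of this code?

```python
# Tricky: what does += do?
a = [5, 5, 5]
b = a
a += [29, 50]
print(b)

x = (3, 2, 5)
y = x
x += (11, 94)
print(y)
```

Key concept: += behavior differs for mutable vs immutable.
Step by step:
`a = [5, 5, 5]` → a = [5, 5, 5]
`b = a` → b = [5, 5, 5] (same object as a)
`a += [29, 50]` → a = [5, 5, 5, 29, 50] (same object as b); b = [5, 5, 5, 29, 50] (same object as a)
`print(b)` → prints [5, 5, 5, 29, 50]
`x = (3, 2, 5)` → x = (3, 2, 5)
`y = x` → y = (3, 2, 5)
`x += (11, 94)` → x = (3, 2, 5, 11, 94)
`print(y)` → prints (3, 2, 5)

Answer:
[5, 5, 5, 29, 50]
(3, 2, 5)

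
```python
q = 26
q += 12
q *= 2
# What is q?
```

Trace:
`q = 26` → q = 26
`q += 12` → q = 38
`q *= 2` → q = 76
So q = 76

Answer: 76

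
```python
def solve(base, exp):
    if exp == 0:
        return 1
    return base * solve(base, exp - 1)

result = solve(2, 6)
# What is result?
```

solve(2, 6) = 2 * 2 * 2 * 2 * 2 * 2 = 64

Answer: 64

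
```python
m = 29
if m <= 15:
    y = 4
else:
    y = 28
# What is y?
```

Trace:
`m = 29` → m = 29
`if m <= 15: ...` → m <= 15 is False, take else branch → y = 28
So y = 28

Answer: 28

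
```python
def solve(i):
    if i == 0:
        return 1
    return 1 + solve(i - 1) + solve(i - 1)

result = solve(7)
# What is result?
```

solve(i) = 1 + 2·solve(i-1), solve(0)=1. Closed form: (1+1)·2^7 - 1 = 255.

Answer: 255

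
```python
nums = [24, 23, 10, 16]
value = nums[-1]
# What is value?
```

Trace:
`nums = [24, 23, 10, 16]` → nums = [24, 23, 10, 16]
`value = nums[-1]` → value = 16
So value = 16

Answer: 16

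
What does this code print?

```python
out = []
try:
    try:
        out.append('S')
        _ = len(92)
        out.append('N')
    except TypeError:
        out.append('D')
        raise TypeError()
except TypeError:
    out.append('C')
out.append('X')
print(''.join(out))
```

Execution trace: 'S' (try body) → 'D' (except TypeError) → 'C' (outer except TypeError) → 'X' (after the try/except). Output: SDCX

Answer: SDCX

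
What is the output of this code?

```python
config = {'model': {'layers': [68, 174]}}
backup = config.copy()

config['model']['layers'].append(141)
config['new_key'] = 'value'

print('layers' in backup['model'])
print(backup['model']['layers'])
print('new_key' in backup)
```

Key concept: shallow copy gotcha with nested dict.
Step by step:
`config = {'model': {'layers': [68, 174]}}` → config = {'model': {'layers': [68, 174]}}
`backup = config.copy()` → backup = {'model': {'layers': [68, 174]}}
`config['model']['layers'].append(141)` → config = {'model': {'layers': [68, 174, 141]}}; backup = {'model': {'layers': [68, 174, 141]}}
`config['new_key'] = 'value'` → config = {'model': {'layers': [68, 174, 141]}, 'new_key': 'value'}
`print('layers' in backup['model'])` → prints True
`print(backup['model']['layers'])` → prints [68, 174, 141]
`print('new_key' in backup)` → prints False

Answer:
True
[68, 174, 141]
False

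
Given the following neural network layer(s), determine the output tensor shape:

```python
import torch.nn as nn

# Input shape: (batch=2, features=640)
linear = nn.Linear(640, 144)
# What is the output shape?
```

Input: (2, 640) -> Output: (2, 144)

Answer: (2, 144)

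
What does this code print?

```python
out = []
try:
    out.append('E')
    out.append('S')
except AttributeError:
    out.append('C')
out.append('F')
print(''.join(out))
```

Execution trace: 'E' (try body) → 'S' (try body, no exception) → 'F' (after the try/except). Output: ESF

Answer: ESF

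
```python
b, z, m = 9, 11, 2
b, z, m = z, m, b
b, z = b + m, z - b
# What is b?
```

Trace:
`b, z, m = 9, 11, 2` → b = 9; z = 11; m = 2
`b, z, m = z, m, b` → b = 11; z = 2; m = 9
`b, z = b + m, z - b` → b = 20; z = -9
So b = 20

Answer: 20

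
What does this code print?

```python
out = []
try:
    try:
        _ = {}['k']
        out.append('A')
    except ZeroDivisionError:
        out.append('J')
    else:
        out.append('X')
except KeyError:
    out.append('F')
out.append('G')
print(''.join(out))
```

Execution trace: 'F' (outer except KeyError) → 'G' (after the try/except). Output: FG

Answer: FG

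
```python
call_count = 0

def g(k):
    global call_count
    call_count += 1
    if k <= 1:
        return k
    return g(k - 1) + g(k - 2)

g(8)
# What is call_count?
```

Calls(k) = 1 + Calls(k-1) + Calls(k-2); Calls(0)=Calls(1)=1. For k=8 this gives 67.

Answer: 67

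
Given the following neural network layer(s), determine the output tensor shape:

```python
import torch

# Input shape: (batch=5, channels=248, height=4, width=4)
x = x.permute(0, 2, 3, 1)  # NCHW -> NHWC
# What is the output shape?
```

Input: (5, 248, 4, 4) -> Output: (5, 4, 4, 248)

Answer: (5, 4, 4, 248)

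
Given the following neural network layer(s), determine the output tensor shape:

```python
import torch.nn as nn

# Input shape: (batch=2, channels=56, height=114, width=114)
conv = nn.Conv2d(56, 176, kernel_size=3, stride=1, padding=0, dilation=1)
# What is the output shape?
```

Input: (2, 56, 114, 114) -> Output: (2, 176, 112, 112)

Answer: (2, 176, 112, 112)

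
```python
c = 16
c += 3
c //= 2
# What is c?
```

Trace:
`c = 16` → c = 16
`c += 3` → c = 19
`c //= 2` → c = 9
So c = 9

Answer: 9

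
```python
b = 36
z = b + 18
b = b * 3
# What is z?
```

Trace:
`b = 36` → b = 36
`z = b + 18` → z = 54
`b = b * 3` → b = 108
So z = 54

Answer: 54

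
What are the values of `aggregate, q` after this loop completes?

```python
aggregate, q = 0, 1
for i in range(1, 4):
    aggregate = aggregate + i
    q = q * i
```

Sum and factorial of 1 to 3
`aggregate, q` takes the values: (0, 1) → (1, 1) → (3, 1) → (3, 2) → (6, 2) → (6, 6)

Answer: 6, 6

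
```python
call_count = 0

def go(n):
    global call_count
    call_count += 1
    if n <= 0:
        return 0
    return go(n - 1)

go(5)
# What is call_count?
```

Linear recursion stepping by 1: 6 calls from n=5 down to ≤0.

Answer: 6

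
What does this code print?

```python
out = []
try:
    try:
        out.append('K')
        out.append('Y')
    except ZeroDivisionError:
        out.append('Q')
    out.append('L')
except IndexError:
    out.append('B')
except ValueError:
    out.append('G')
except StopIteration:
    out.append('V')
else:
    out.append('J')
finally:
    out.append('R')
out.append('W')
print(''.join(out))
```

Execution trace: 'K' (inner try body) → 'Y' (inner try body, no exception) → 'L' (try body, no exception) → 'J' (else) → 'R' (finally) → 'W' (after the try/except). Output: KYLJRW

Answer: KYLJRW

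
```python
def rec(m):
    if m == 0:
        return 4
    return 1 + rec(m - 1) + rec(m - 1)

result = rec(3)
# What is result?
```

rec(m) = 1 + 2·rec(m-1), rec(0)=4. Closed form: (4+1)·2^3 - 1 = 39.

Answer: 39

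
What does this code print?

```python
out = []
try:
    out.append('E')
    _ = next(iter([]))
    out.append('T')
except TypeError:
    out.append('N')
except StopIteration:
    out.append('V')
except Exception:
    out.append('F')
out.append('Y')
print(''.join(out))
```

Execution trace: 'E' (try body) → 'V' (except StopIteration) → 'Y' (after the try/except). Output: EVY

Answer: EVY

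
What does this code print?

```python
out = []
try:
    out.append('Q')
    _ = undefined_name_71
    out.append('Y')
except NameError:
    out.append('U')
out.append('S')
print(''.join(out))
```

Execution trace: 'Q' (try body) → 'U' (except NameError) → 'S' (after the try/except). Output: QUS

Answer: QUS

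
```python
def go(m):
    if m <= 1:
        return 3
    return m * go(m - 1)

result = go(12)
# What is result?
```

go(12) = 12 * 11 * 10 * 9 * 8 * 7 * 6 * 5 * 4 * 3 * 2 * 3 = 1437004800

Answer: 1437004800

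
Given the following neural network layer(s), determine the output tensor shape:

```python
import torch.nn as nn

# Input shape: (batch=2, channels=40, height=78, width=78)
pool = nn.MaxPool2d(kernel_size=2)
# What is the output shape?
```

Input: (2, 40, 78, 78) -> Output: (2, 40, 39, 39)

Answer: (2, 40, 39, 39)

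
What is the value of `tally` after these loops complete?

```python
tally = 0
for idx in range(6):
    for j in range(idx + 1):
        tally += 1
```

Triangle: 1 + 2 + ... + 6
`tally` takes the values: 0 → 1 → 2 → 3 → 4 → 5 → 6 → 7 → 8 → 9 → 10 → 11 → 12 → 13 → 14 → 15 → 16 → 17 → 18 → 19 → 20 → 21

Answer: 21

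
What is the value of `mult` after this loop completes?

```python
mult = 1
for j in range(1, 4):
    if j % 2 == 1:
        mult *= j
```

Product of odd numbers 1 to 3
`mult` takes the values: 1 → 3

Answer: 3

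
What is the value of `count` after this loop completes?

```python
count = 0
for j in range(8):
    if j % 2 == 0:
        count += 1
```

Count numbers divisible by 2 in range(8)
`count` takes the values: 0 → 1 → 2 → 3 → 4

Answer: 4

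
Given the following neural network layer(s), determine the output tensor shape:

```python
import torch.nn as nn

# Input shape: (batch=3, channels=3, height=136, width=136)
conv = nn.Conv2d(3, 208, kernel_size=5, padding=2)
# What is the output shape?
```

Input: (3, 3, 136, 136) -> Output: (3, 208, 136, 136)

Answer: (3, 208, 136, 136)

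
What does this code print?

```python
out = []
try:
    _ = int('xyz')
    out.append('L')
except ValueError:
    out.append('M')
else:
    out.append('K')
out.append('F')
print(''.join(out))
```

Execution trace: 'M' (except ValueError) → 'F' (after the try/except). Output: MF

Answer: MF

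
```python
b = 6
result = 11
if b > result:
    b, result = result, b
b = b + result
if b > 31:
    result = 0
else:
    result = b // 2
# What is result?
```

Trace:
`b = 6` → b = 6
`result = 11` → result = 11
`if b > result: ...` → b > result is False → no variable changes
`b = b + result` → b = 17
`if b > 31: ...` → b > 31 is False, take else branch → result = 8
So result = 8

Answer: 8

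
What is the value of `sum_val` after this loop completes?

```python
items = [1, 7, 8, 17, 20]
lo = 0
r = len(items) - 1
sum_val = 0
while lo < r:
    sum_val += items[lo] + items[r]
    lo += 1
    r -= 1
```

Sum of pairs from ends
`sum_val` takes the values: 0 → 21 → 45

Answer: 45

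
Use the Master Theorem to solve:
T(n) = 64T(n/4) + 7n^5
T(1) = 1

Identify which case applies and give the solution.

a=64, b=4, f(n)=7n^5. log_4(64) = 3. Since c=5 > 3 and the regularity condition holds (64(n/4)^5 = (64/4^5)n^5 with 64/4^5 < 1), Case 3 applies: T(n) = Θ(f(n)) = O(n^5).

Answer: O(n^5) - Case 3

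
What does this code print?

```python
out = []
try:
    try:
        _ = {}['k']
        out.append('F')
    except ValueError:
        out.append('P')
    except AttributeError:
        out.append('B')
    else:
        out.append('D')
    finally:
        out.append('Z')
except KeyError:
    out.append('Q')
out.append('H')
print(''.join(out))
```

Execution trace: 'Z' (finally) → 'Q' (outer except KeyError) → 'H' (after the try/except). Output: ZQH

Answer: ZQH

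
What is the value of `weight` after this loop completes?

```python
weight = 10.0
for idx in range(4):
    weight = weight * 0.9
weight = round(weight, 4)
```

Exponential decay: 10.0 * 0.9^4
`weight` takes the values: 10.0 → 9.0 → 8.1 → 7.29 → 6.561

Answer: 6.561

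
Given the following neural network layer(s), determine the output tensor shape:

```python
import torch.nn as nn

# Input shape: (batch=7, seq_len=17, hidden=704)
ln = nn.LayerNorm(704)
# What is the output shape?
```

Input: (7, 17, 704) -> Output: (7, 17, 704)

Answer: (7, 17, 704)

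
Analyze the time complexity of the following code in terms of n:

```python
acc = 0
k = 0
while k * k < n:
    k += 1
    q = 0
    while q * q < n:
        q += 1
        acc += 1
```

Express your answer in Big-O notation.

Each loop level contributes: √n × √n. Multiplying the contributions gives O(n).

Answer: O(n)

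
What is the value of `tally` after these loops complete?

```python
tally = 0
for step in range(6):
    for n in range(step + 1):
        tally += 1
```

Triangle: 1 + 2 + ... + 6
`tally` takes the values: 0 → 1 → 2 → 3 → 4 → 5 → 6 → 7 → 8 → 9 → 10 → 11 → 12 → 13 → 14 → 15 → 16 → 17 → 18 → 19 → 20 → 21

Answer: 21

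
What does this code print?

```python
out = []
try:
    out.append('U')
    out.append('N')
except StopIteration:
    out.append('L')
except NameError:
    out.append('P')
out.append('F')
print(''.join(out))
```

Execution trace: 'U' (try body) → 'N' (try body, no exception) → 'F' (after the try/except). Output: UNF

Answer: UNF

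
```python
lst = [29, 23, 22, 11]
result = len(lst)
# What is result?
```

Trace:
`lst = [29, 23, 22, 11]` → lst = [29, 23, 22, 11]
`result = len(lst)` → result = 4
So result = 4

Answer: 4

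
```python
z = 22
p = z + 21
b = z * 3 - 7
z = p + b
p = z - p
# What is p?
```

Trace:
`z = 22` → z = 22
`p = z + 21` → p = 43
`b = z * 3 - 7` → b = 59
`z = p + b` → z = 102
`p = z - p` → p = 59
So p = 59

Answer: 59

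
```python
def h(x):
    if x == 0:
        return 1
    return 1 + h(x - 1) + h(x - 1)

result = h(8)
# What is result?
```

h(x) = 1 + 2·h(x-1), h(0)=1. Closed form: (1+1)·2^8 - 1 = 511.

Answer: 511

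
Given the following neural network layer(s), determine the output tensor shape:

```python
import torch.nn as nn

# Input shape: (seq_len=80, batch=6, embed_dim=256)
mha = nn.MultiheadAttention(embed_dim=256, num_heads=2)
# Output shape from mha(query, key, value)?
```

Input: (80, 6, 256) -> Output: (80, 6, 256)

Answer: (80, 6, 256)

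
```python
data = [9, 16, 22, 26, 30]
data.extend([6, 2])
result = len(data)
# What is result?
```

Trace:
`data = [9, 16, 22, 26, 30]` → data = [9, 16, 22, 26, 30]
`data.extend([6, 2])` → data = [9, 16, 22, 26, 30, 6, 2]
`result = len(data)` → result = 7
So result = 7

Answer: 7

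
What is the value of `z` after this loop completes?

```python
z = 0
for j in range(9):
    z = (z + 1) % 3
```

Increment mod 3, 9 times = 0
`z` takes the values: 0 → 1 → 2 → 0 → 1 → 2 → 0 → 1 → 2 → 0

Answer: 0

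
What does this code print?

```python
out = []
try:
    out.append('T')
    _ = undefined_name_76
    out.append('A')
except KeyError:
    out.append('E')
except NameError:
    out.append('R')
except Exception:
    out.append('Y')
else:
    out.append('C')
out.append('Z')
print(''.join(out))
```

Execution trace: 'T' (try body) → 'R' (except NameError) → 'Z' (after the try/except). Output: TRZ

Answer: TRZ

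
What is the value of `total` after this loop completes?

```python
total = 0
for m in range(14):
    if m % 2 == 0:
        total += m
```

Sum of even numbers 0 to 13
`total` takes the values: 0 → 2 → 6 → 12 → 20 → 30 → 42

Answer: 42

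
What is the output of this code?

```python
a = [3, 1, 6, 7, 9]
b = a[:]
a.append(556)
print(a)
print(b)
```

Key concept: slice [:] creates copy.
Step by step:
`a = [3, 1, 6, 7, 9]` → a = [3, 1, 6, 7, 9]
`b = a[:]` → b = [3, 1, 6, 7, 9]
`a.append(556)` → a = [3, 1, 6, 7, 9, 556]
`print(a)` → prints [3, 1, 6, 7, 9, 556]
`print(b)` → prints [3, 1, 6, 7, 9]

Answer:
[3, 1, 6, 7, 9, 556]
[3, 1, 6, 7, 9]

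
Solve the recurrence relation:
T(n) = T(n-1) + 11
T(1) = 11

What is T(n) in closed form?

Unrolling: T(n) = T(1) + 11·(n-1) = 11 + 11(n-1) = 11n.

Answer: T(n) = 11n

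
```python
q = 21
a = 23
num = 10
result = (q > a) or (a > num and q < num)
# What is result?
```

Trace:
`q = 21` → q = 21
`a = 23` → a = 23
`num = 10` → num = 10
`result = (q > a) or (a > num and q < num)` → result = False
So result = False

Answer: False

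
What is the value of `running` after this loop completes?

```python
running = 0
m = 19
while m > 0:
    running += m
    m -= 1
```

Sum 19 down to 1
`running` takes the values: 0 → 19 → 37 → 54 → 70 → 85 → 99 → 112 → 124 → 135 → 145 → 154 → 162 → 169 → 175 → 180 → 184 → 187 → 189 → 190

Answer: 190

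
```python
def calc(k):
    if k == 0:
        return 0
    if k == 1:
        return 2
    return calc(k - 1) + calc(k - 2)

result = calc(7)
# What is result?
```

Build up from base cases: calc(0)=0, calc(1)=2, calc(2)=2, calc(3)=4, calc(4)=6, calc(5)=10, calc(6)=16, ..., calc(7)=26

Answer: 26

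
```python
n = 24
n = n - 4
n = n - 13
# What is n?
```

Trace:
`n = 24` → n = 24
`n = n - 4` → n = 20
`n = n - 13` → n = 7
So n = 7

Answer: 7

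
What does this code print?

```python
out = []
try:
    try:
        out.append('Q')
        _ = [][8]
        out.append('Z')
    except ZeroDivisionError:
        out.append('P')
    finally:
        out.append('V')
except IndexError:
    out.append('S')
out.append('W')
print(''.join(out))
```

Execution trace: 'Q' (try body) → 'V' (finally) → 'S' (outer except IndexError) → 'W' (after the try/except). Output: QVSW

Answer: QVSW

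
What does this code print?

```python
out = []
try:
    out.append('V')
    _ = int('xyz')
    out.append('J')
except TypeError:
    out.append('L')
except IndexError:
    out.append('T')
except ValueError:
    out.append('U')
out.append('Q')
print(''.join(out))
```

Execution trace: 'V' (try body) → 'U' (except ValueError) → 'Q' (after the try/except). Output: VUQ

Answer: VUQ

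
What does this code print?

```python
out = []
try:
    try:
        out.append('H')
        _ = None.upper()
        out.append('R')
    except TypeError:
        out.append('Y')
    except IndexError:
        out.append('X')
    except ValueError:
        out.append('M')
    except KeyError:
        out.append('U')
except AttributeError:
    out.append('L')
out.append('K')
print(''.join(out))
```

Execution trace: 'H' (try body) → 'L' (outer except AttributeError) → 'K' (after the try/except). Output: HLK

Answer: HLK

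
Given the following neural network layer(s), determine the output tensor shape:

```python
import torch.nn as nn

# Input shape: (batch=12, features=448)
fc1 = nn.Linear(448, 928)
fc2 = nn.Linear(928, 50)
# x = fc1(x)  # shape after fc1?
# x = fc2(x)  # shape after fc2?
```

Input: (12, 448) -> after fc1: (12, 928) -> Output: (12, 50)

Answer: (12, 50)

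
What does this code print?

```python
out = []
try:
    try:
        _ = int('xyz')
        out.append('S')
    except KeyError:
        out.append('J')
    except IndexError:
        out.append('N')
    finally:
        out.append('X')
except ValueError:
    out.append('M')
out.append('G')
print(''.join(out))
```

Execution trace: 'X' (finally) → 'M' (outer except ValueError) → 'G' (after the try/except). Output: XMG

Answer: XMG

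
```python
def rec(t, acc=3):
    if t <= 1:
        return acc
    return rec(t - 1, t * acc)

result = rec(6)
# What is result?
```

Accumulator trace (n, acc): (6, 3) -> (5, 18) -> (4, 90) -> (3, 360) -> (2, 1080) -> (1, 2160) -> return 2160

Answer: 2160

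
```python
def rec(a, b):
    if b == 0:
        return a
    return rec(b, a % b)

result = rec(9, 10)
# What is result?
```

rec(9, 10) -> rec(10, 9) -> rec(9, 1) -> rec(1, 0) -> 1

Answer: 1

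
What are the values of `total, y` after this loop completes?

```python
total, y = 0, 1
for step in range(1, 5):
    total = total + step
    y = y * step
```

Sum and factorial of 1 to 4
`total, y` takes the values: (0, 1) → (1, 1) → (3, 1) → (3, 2) → (6, 2) → (6, 6) → (10, 6) → (10, 24)

Answer: 10, 24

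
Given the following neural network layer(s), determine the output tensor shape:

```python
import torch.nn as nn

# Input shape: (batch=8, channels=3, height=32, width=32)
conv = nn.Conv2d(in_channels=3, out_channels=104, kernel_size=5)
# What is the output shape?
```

Input: (8, 3, 32, 32) -> Output: (8, 104, 28, 28)

Answer: (8, 104, 28, 28)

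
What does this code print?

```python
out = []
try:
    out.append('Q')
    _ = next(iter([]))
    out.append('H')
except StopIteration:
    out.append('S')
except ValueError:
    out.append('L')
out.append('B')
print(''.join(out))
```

Execution trace: 'Q' (try body) → 'S' (except StopIteration) → 'B' (after the try/except). Output: QSB

Answer: QSB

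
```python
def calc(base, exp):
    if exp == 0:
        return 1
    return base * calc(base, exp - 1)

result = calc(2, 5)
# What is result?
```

calc(2, 5) = 2 * 2 * 2 * 2 * 2 = 32

Answer: 32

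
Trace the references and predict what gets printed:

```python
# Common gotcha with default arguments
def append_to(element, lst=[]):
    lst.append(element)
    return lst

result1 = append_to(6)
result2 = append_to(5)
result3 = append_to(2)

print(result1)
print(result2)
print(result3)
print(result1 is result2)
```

Key concept: mutable default argument gotcha.
Step by step:
`result1 = append_to(6)` → result1 = [6]
`result2 = append_to(5)` → result1 = [6, 5] (same object as result2); result2 = [6, 5] (same object as result1)
`result3 = append_to(2)` → result1 = [6, 5, 2] (same object as result2, result3); result2 = [6, 5, 2] (same object as result1, result3); result3 = [6, 5, 2] (same object as result1, result2)
`print(result1)` → prints [6, 5, 2]
`print(result2)` → prints [6, 5, 2]
`print(result3)` → prints [6, 5, 2]
`print(result1 is result2)` → prints True

Answer:
[6, 5, 2]
[6, 5, 2]
[6, 5, 2]
True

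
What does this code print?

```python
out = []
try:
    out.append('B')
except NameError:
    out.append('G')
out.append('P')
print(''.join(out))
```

Execution trace: 'B' (try body, no exception) → 'P' (after the try/except). Output: BP

Answer: BP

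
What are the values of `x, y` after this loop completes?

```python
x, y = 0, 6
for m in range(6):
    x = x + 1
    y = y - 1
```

x goes 0→6, y goes 6→0
`x, y` takes the values: (0, 6) → (1, 6) → (1, 5) → (2, 5) → (2, 4) → (3, 4) → (3, 3) → (4, 3) → (4, 2) → (5, 2) → (5, 1) → (6, 1) → (6, 0)

Answer: 6, 0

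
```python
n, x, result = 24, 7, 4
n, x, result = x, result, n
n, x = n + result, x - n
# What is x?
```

Trace:
`n, x, result = 24, 7, 4` → n = 24; x = 7; result = 4
`n, x, result = x, result, n` → n = 7; x = 4; result = 24
`n, x = n + result, x - n` → n = 31; x = -3
So x = -3

Answer: -3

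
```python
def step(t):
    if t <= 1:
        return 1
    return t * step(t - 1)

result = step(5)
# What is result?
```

step(5) = 5 * 4 * 3 * 2 * 1 = 120

Answer: 120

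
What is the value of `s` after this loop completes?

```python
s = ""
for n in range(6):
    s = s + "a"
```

Repeat 'a' 6 times
`s` takes the values: "" → "a" → "aa" → "aaa" → "aaaa" → "aaaaa" → "aaaaaa"

Answer: "aaaaaa"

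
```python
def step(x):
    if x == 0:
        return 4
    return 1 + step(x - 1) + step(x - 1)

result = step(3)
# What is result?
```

step(x) = 1 + 2·step(x-1), step(0)=4. Closed form: (4+1)·2^3 - 1 = 39.

Answer: 39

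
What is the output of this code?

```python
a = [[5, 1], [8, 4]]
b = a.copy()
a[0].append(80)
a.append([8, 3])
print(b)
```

Key concept: shallow copy with nested lists.
Step by step:
`a = [[5, 1], [8, 4]]` → a = [[5, 1], [8, 4]]
`b = a.copy()` → b = [[5, 1], [8, 4]]
`a[0].append(80)` → a = [[5, 1, 80], [8, 4]]; b = [[5, 1, 80], [8, 4]]
`a.append([8, 3])` → a = [[5, 1, 80], [8, 4], [8, 3]]
`print(b)` → prints [[5, 1, 80], [8, 4]]

Answer: [[5, 1, 80], [8, 4]]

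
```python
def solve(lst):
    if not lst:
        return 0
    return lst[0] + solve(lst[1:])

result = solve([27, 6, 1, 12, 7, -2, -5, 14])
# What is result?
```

27 + 6 + 1 + 12 + 7 + (-2) + (-5) + 14 + 0 = 60

Answer: 60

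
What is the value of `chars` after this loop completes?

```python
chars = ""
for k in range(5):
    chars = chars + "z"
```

Repeat 'z' 5 times
`chars` takes the values: "" → "z" → "zz" → "zzz" → "zzzz" → "zzzzz"

Answer: "zzzzz"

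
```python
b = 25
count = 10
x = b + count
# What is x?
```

Trace:
`b = 25` → b = 25
`count = 10` → count = 10
`x = b + count` → x = 35
So x = 35

Answer: 35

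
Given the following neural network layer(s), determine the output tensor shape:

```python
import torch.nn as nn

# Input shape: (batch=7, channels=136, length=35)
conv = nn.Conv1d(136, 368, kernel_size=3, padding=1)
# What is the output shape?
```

Input: (7, 136, 35) -> Output: (7, 368, 35)

Answer: (7, 368, 35)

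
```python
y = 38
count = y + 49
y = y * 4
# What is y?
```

Trace:
`y = 38` → y = 38
`count = y + 49` → count = 87
`y = y * 4` → y = 152
So y = 152

Answer: 152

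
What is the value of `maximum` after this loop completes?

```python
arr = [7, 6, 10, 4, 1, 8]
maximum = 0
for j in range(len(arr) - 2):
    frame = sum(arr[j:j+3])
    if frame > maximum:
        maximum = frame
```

Max sum of 3-element window in [7, 6, 10, 4, 1, 8]
`maximum` takes the values: 0 → 23

Answer: 23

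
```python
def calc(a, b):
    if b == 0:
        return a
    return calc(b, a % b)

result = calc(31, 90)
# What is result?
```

calc(31, 90) -> calc(90, 31) -> calc(31, 28) -> calc(28, 3) -> calc(3, 1) -> calc(1, 0) -> 1

Answer: 1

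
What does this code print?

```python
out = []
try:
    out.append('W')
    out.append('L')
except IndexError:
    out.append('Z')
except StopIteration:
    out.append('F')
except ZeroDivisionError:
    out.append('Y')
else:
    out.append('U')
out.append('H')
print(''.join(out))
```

Execution trace: 'W' (try body) → 'L' (try body, no exception) → 'U' (else) → 'H' (after the try/except). Output: WLUH

Answer: WLUH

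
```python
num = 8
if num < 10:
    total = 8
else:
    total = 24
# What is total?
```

Trace:
`num = 8` → num = 8
`if num < 10: ...` → num < 10 is True → total = 8
So total = 8

Answer: 8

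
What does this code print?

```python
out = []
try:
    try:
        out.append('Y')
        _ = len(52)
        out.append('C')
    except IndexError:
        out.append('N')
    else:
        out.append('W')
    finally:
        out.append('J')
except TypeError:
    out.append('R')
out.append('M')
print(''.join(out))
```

Execution trace: 'Y' (try body) → 'J' (finally) → 'R' (outer except TypeError) → 'M' (after the try/except). Output: YJRM

Answer: YJRM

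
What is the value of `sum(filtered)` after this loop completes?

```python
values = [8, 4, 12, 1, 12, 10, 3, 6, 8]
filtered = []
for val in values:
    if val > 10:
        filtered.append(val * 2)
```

Sum of doubled values > 10
`filtered` takes the values: [] → [24] → [24, 24]
So `sum(filtered)` = 48

Answer: 48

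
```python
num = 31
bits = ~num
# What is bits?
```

Trace:
`num = 31` → num = 31
`bits = ~num` → bits = -32
So bits = -32

Answer: -32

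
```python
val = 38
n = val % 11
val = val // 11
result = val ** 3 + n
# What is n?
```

Trace:
`val = 38` → val = 38
`n = val % 11` → n = 5
`val = val // 11` → val = 3
`result = val ** 3 + n` → result = 32
So n = 5

Answer: 5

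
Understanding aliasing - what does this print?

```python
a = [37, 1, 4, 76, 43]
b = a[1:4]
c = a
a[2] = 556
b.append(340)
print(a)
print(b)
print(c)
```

Key concept: slice vs alias.
Step by step:
`a = [37, 1, 4, 76, 43]` → a = [37, 1, 4, 76, 43]
`b = a[1:4]` → b = [1, 4, 76]
`c = a` → c = [37, 1, 4, 76, 43] (same object as a)
`a[2] = 556` → a = [37, 1, 556, 76, 43] (same object as c); c = [37, 1, 556, 76, 43] (same object as a)
`b.append(340)` → b = [1, 4, 76, 340]
`print(a)` → prints [37, 1, 556, 76, 43]
`print(b)` → prints [1, 4, 76, 340]
`print(c)` → prints [37, 1, 556, 76, 43]

Answer:
[37, 1, 556, 76, 43]
[1, 4, 76, 340]
[37, 1, 556, 76, 43]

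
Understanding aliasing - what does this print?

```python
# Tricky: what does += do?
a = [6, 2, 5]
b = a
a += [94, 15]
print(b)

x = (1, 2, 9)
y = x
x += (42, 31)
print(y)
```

Key concept: += behavior differs for mutable vs immutable.
Step by step:
`a = [6, 2, 5]` → a = [6, 2, 5]
`b = a` → b = [6, 2, 5] (same object as a)
`a += [94, 15]` → a = [6, 2, 5, 94, 15] (same object as b); b = [6, 2, 5, 94, 15] (same object as a)
`print(b)` → prints [6, 2, 5, 94, 15]
`x = (1, 2, 9)` → x = (1, 2, 9)
`y = x` → y = (1, 2, 9)
`x += (42, 31)` → x = (1, 2, 9, 42, 31)
`print(y)` → prints (1, 2, 9)

Answer:
[6, 2, 5, 94, 15]
(1, 2, 9)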